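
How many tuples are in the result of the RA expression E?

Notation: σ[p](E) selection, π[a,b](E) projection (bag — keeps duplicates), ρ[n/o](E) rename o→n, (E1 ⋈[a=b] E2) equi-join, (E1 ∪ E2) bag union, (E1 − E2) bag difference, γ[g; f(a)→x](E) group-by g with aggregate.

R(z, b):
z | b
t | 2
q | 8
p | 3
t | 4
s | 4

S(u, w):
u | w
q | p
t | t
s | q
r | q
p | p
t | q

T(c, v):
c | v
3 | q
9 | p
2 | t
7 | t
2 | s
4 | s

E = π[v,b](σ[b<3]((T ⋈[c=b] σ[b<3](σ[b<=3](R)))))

Per-node cardinality:
  T → 6
  R → 5
  σ[b<=3](R) → 2
  σ[b<3](σ[b<=3](R)) → 1
  (T ⋈[c=b] σ[b<3](σ[b<=3](R))) → 2
  σ[b<3]((T ⋈[c=b] σ[b<3](σ[b<=3](R)))) → 2
  π[v,b](σ[b<3]((T ⋈[c=b] σ[b<3](σ[b<=3](R))))) → 2

|E| = 2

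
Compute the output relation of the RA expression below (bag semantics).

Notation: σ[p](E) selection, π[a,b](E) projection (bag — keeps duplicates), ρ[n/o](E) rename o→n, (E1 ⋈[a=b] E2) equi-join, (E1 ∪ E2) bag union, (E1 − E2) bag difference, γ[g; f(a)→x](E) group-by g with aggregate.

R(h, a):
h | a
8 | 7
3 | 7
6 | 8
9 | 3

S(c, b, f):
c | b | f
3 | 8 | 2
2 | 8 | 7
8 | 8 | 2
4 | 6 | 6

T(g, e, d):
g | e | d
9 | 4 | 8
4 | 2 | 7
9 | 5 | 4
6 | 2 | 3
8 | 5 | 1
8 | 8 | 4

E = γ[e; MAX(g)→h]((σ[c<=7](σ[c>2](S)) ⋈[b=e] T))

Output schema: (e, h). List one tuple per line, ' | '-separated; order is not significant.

Row counts bottom-up:
  S → 4
  σ[c>2](S) → 3
  σ[c<=7](σ[c>2](S)) → 2
  T → 6
  (σ[c<=7](σ[c>2](S)) ⋈[b=e] T) → 1
  γ[e; MAX(g)→h]((σ[c<=7](σ[c>2](S)) ⋈[b=e] T)) → 1

== RESULT ==
e | h
8 | 8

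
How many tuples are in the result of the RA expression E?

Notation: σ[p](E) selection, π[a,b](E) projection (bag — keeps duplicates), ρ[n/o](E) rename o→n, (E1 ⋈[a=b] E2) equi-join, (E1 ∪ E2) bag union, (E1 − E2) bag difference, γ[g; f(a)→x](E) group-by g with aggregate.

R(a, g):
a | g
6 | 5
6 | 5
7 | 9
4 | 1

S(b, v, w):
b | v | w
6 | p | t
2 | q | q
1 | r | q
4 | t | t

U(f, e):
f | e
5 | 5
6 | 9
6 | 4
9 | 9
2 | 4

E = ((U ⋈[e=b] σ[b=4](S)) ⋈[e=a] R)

Stepwise |·|:
  U → 5
  S → 4
  σ[b=4](S) → 1
  (U ⋈[e=b] σ[b=4](S)) → 2
  R → 4
  ((U ⋈[e=b] σ[b=4](S)) ⋈[e=a] R) → 2

|E| = 2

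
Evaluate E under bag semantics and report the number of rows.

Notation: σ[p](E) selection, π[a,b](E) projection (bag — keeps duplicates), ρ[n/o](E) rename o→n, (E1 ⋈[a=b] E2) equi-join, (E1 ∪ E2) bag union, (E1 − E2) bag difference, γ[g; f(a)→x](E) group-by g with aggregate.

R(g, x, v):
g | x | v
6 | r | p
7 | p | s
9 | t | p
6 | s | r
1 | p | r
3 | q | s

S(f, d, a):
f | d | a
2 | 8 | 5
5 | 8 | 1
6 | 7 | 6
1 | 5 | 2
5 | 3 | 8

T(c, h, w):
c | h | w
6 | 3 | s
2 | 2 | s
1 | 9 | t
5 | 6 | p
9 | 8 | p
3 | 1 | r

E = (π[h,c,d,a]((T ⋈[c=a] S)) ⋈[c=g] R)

Stepwise |·|:
  T → 6
  S → 5
  (T ⋈[c=a] S) → 4
  π[h,c,d,a]((T ⋈[c=a] S)) → 4
  R → 6
  (π[h,c,d,a]((T ⋈[c=a] S)) ⋈[c=g] R) → 3

|E| = 3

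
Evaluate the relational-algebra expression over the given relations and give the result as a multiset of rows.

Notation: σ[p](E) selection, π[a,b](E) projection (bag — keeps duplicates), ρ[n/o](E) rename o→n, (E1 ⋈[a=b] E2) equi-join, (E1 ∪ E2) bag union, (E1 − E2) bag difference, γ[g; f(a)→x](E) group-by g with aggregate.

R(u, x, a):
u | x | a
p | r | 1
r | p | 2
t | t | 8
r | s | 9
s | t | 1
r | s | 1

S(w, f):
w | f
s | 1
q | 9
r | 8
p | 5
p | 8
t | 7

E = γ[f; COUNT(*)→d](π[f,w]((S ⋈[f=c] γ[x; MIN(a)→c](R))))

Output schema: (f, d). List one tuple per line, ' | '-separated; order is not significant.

Row counts bottom-up:
  S → 6
  R → 6
  γ[x; MIN(a)→c](R) → 4
  (S ⋈[f=c] γ[x; MIN(a)→c](R)) → 3
  π[f,w]((S ⋈[f=c] γ[x; MIN(a)→c](R))) → 3
  γ[f; COUNT(*)→d](π[f,w]((S ⋈[f=c] γ[x; MIN(a)→c](R)))) → 1

== RESULT ==
f | d
1 | 3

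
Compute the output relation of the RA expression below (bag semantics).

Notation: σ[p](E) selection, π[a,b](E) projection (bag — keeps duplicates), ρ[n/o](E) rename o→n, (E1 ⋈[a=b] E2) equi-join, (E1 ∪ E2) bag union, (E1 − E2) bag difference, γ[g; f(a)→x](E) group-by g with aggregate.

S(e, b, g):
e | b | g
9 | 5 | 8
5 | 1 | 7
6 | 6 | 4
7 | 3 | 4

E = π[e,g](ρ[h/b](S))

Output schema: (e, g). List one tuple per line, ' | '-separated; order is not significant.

Stepwise |·|:
  S → 4
  ρ[h/b](S) → 4
  π[e,g](ρ[h/b](S)) → 4

== RESULT ==
e | g
5 | 7
6 | 4
7 | 4
9 | 8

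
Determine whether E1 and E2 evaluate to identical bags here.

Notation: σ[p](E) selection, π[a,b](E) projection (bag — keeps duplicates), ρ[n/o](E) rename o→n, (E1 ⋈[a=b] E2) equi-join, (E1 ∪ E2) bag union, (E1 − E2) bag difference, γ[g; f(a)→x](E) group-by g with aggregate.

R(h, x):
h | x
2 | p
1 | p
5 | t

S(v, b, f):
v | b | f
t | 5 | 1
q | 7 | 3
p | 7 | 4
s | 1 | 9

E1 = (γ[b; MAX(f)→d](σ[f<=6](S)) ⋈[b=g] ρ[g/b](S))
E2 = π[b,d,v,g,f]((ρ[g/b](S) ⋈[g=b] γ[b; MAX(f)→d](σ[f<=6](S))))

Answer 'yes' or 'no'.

E1 row counts bottom-up:
  S → 4
  σ[f<=6](S) → 3
  γ[b; MAX(f)→d](σ[f<=6](S)) → 2
  S → 4
  ρ[g/b](S) → 4
  (γ[b; MAX(f)→d](σ[f<=6](S)) ⋈[b=g] ρ[g/b](S)) → 3
E2 row counts bottom-up:
  S → 4
  ρ[g/b](S) → 4
  S → 4
  σ[f<=6](S) → 3
  γ[b; MAX(f)→d](σ[f<=6](S)) → 2
  (ρ[g/b](S) ⋈[g=b] γ[b; MAX(f)→d](σ[f<=6](S))) → 3
  π[b,d,v,g,f]((ρ[g/b](S) ⋈[g=b] γ[b; MAX(f)→d](σ[f<=6](S)))) → 3

E1 and E2 produce the same multiset:
b | d | v | g | f
5 | 1 | t | 5 | 1
7 | 4 | p | 7 | 4
7 | 4 | q | 7 | 3

yes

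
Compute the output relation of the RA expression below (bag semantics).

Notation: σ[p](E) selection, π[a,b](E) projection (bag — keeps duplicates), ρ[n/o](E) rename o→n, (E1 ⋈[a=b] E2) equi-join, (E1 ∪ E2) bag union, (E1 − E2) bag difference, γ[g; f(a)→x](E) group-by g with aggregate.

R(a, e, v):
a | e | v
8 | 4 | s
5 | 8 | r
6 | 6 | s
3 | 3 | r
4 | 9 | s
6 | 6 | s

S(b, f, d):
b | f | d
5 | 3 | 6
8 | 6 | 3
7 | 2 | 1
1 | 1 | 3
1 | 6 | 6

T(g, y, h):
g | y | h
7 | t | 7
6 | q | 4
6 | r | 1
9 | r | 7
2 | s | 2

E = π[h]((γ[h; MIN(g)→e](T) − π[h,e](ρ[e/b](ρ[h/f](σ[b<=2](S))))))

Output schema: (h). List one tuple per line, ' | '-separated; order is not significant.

Per-node cardinality:
  T → 5
  γ[h; MIN(g)→e](T) → 4
  S → 5
  σ[b<=2](S) → 2
  ρ[h/f](σ[b<=2](S)) → 2
  ρ[e/b](ρ[h/f](σ[b<=2](S))) → 2
  π[h,e](ρ[e/b](ρ[h/f](σ[b<=2](S)))) → 2
  (γ[h; MIN(g)→e](T) − π[h,e](ρ[e/b](ρ[h/f](σ[b<=2](S))))) → 4
  π[h]((γ[h; MIN(g)→e](T) − π[h,e](ρ[e/b](ρ[h/f](σ[b<=2](S)))))) → 4

== RESULT ==
h
1
2
4
7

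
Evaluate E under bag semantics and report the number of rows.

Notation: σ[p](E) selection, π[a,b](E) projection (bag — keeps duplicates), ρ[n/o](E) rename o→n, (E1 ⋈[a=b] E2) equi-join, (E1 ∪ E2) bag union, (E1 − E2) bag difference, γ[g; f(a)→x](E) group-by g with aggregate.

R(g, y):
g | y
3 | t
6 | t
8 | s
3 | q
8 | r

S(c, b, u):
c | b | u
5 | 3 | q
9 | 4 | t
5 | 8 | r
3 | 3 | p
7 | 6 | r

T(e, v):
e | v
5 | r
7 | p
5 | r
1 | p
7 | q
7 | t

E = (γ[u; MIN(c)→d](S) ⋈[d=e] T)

Row counts bottom-up:
  S → 5
  γ[u; MIN(c)→d](S) → 4
  T → 6
  (γ[u; MIN(c)→d](S) ⋈[d=e] T) → 4

|E| = 4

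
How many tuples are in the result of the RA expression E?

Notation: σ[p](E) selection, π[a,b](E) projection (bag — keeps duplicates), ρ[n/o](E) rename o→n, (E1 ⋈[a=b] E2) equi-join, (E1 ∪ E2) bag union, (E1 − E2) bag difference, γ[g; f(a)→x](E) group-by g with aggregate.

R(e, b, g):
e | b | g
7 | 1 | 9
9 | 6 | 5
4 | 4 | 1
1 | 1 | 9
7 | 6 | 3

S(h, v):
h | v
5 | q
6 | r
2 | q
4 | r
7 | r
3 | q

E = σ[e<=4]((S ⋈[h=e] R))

Subexpression sizes:
  S → 6
  R → 5
  (S ⋈[h=e] R) → 3
  σ[e<=4]((S ⋈[h=e] R)) → 1

|E| = 1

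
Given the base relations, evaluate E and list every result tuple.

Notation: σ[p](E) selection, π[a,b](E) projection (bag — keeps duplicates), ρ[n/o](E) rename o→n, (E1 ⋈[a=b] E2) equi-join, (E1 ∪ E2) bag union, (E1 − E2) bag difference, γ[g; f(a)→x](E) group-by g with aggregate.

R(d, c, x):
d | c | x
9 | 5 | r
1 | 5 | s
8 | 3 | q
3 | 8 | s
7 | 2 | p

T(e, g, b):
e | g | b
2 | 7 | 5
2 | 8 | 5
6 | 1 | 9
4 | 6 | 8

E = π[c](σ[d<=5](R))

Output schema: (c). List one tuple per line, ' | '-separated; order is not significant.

Row counts bottom-up:
  R → 5
  σ[d<=5](R) → 2
  π[c](σ[d<=5](R)) → 2

== RESULT ==
c
5
8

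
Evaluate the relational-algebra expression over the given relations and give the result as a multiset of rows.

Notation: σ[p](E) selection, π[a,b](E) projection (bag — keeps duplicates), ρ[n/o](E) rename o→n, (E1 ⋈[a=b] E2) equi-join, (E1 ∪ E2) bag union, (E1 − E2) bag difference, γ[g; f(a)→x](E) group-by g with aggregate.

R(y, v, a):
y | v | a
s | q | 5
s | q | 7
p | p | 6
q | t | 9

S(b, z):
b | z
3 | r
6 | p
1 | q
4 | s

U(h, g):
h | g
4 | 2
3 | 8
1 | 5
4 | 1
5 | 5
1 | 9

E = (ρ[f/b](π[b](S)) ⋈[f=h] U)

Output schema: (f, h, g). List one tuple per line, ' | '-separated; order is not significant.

Stepwise |·|:
  S → 4
  π[b](S) → 4
  ρ[f/b](π[b](S)) → 4
  U → 6
  (ρ[f/b](π[b](S)) ⋈[f=h] U) → 5

== RESULT ==
f | h | g
1 | 1 | 5
1 | 1 | 9
3 | 3 | 8
4 | 4 | 1
4 | 4 | 2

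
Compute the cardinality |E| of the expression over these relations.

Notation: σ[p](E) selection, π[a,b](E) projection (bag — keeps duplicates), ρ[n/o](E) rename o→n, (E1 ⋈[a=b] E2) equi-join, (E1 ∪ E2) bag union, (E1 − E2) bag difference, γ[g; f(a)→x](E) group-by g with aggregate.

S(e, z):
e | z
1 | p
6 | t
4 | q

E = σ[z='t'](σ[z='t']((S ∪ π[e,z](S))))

Stepwise |·|:
  S → 3
  S → 3
  π[e,z](S) → 3
  (S ∪ π[e,z](S)) → 6
  σ[z='t']((S ∪ π[e,z](S))) → 2
  σ[z='t'](σ[z='t']((S ∪ π[e,z](S)))) → 2

|E| = 2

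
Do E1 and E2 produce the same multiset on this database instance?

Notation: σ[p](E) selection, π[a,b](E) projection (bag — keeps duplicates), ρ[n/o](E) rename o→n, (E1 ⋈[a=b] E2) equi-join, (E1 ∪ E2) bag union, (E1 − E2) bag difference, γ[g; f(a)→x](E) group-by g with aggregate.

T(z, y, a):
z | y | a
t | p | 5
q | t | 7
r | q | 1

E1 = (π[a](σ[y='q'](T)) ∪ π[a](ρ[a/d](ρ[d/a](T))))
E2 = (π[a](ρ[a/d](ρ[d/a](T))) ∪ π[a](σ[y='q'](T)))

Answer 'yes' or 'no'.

E1 stepwise |·|:
  T → 3
  σ[y='q'](T) → 1
  π[a](σ[y='q'](T)) → 1
  T → 3
  ρ[d/a](T) → 3
  ρ[a/d](ρ[d/a](T)) → 3
  π[a](ρ[a/d](ρ[d/a](T))) → 3
  (π[a](σ[y='q'](T)) ∪ π[a](ρ[a/d](ρ[d/a](T)))) → 4
E2 stepwise |·|:
  T → 3
  ρ[d/a](T) → 3
  ρ[a/d](ρ[d/a](T)) → 3
  π[a](ρ[a/d](ρ[d/a](T))) → 3
  T → 3
  σ[y='q'](T) → 1
  π[a](σ[y='q'](T)) → 1
  (π[a](ρ[a/d](ρ[d/a](T))) ∪ π[a](σ[y='q'](T))) → 4

E1 and E2 produce the same multiset:
a
1
1
5
7

yes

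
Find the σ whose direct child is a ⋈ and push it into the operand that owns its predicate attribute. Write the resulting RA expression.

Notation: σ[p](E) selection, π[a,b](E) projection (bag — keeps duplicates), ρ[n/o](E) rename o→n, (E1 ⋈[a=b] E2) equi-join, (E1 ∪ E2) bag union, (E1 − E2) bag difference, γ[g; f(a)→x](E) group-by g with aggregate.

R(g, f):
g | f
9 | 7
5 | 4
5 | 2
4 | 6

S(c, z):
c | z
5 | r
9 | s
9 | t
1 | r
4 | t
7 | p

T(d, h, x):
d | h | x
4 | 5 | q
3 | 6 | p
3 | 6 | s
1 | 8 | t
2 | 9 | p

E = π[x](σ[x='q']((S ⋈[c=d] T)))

σ filters on x, owned by the right side.
E' = π[x]((S ⋈[c=d] σ[x='q'](T)))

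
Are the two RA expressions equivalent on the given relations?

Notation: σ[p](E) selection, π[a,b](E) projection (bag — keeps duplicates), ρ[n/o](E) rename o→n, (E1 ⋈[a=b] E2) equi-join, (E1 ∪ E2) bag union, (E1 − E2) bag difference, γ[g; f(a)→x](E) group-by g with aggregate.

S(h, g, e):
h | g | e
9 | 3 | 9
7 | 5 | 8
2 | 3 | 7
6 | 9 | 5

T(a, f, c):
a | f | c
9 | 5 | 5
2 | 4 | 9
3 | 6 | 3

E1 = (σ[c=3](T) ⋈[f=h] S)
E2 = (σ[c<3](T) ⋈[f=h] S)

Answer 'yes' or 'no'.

E1 stepwise |·|:
  T → 3
  σ[c=3](T) → 1
  S → 4
  (σ[c=3](T) ⋈[f=h] S) → 1
E2 stepwise |·|:
  T → 3
  σ[c<3](T) → 0
  S → 4
  (σ[c<3](T) ⋈[f=h] S) → 0

E1 result:
a | f | c | h | g | e
3 | 6 | 3 | 6 | 9 | 5
E2 result:
a | f | c | h | g | e
(0 rows)
Witness: (3, 6, 3, 6, 9, 5) appears 1× in E1 but 0× in E2.

no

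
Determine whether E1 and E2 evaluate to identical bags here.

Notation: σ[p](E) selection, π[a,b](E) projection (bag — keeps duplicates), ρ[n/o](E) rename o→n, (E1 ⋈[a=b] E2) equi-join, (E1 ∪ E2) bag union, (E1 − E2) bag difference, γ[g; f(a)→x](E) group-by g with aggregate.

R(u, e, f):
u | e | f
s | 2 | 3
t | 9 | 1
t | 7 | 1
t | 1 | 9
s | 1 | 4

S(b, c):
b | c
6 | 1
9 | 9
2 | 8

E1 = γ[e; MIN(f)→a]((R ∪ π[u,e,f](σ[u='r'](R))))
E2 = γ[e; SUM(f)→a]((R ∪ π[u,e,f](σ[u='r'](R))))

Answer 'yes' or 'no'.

E1 stepwise |·|:
  R → 5
  R → 5
  σ[u='r'](R) → 0
  π[u,e,f](σ[u='r'](R)) → 0
  (R ∪ π[u,e,f](σ[u='r'](R))) → 5
  γ[e; MIN(f)→a]((R ∪ π[u,e,f](σ[u='r'](R)))) → 4
E2 stepwise |·|:
  R → 5
  R → 5
  σ[u='r'](R) → 0
  π[u,e,f](σ[u='r'](R)) → 0
  (R ∪ π[u,e,f](σ[u='r'](R))) → 5
  γ[e; SUM(f)→a]((R ∪ π[u,e,f](σ[u='r'](R)))) → 4

E1 result:
e | a
1 | 4
2 | 3
7 | 1
9 | 1
E2 result:
e | a
1 | 13
2 | 3
7 | 1
9 | 1
Witness: (1, 4) appears 1× in E1 but 0× in E2.

no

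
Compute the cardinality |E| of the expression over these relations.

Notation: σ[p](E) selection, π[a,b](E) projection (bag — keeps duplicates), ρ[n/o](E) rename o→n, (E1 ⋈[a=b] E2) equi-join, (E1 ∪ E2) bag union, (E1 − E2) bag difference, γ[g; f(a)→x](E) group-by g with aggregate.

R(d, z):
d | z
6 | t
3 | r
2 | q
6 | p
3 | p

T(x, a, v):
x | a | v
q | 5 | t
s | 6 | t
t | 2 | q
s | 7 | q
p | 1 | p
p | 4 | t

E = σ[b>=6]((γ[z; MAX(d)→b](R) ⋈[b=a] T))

Row counts bottom-up:
  R → 5
  γ[z; MAX(d)→b](R) → 4
  T → 6
  (γ[z; MAX(d)→b](R) ⋈[b=a] T) → 3
  σ[b>=6]((γ[z; MAX(d)→b](R) ⋈[b=a] T)) → 2

|E| = 2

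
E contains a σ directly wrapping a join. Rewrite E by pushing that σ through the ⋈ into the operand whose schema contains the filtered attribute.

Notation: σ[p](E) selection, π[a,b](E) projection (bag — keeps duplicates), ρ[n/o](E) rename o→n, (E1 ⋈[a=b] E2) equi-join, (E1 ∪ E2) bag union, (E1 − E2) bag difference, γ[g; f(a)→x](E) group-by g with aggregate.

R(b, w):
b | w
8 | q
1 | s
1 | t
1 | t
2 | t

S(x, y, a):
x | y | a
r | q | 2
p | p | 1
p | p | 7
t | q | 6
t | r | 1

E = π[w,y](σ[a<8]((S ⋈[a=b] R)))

σ filters on a, owned by the left side.
E' = π[w,y]((σ[a<8](S) ⋈[a=b] R))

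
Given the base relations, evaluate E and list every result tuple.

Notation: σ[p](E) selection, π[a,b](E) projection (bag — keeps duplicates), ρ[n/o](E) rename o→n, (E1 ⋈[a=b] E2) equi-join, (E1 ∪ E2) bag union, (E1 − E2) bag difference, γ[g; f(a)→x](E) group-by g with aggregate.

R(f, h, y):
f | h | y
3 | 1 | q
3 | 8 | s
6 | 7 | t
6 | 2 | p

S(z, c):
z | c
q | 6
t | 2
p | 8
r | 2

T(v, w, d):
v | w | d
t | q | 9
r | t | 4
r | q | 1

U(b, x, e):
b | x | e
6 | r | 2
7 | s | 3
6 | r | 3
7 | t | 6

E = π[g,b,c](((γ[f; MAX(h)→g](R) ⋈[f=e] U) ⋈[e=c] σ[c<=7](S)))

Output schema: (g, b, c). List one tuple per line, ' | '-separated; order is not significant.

Per-node cardinality:
  R → 4
  γ[f; MAX(h)→g](R) → 2
  U → 4
  (γ[f; MAX(h)→g](R) ⋈[f=e] U) → 3
  S → 4
  σ[c<=7](S) → 3
  ((γ[f; MAX(h)→g](R) ⋈[f=e] U) ⋈[e=c] σ[c<=7](S)) → 1
  π[g,b,c](((γ[f; MAX(h)→g](R) ⋈[f=e] U) ⋈[e=c] σ[c<=7](S))) → 1

== RESULT ==
g | b | c
7 | 7 | 6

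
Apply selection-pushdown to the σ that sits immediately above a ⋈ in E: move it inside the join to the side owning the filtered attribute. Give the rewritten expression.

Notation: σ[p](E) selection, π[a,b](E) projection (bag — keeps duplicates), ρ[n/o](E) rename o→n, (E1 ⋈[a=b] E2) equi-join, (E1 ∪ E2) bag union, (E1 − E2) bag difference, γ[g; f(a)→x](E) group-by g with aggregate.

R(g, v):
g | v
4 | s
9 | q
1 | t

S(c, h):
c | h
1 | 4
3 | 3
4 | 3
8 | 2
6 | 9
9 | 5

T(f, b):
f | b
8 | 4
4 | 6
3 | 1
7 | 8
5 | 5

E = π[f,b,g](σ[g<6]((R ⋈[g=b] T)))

σ filters on g, owned by the left side.
E' = π[f,b,g]((σ[g<6](R) ⋈[g=b] T))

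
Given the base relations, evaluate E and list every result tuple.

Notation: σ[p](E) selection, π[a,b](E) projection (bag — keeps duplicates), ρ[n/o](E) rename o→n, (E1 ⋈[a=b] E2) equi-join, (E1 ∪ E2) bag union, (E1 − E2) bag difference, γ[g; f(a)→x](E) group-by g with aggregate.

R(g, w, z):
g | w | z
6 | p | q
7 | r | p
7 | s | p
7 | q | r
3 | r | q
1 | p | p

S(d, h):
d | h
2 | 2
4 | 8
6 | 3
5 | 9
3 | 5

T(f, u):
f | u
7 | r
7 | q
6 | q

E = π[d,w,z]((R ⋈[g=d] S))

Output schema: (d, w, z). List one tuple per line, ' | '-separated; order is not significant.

Row counts bottom-up:
  R → 6
  S → 5
  (R ⋈[g=d] S) → 2
  π[d,w,z]((R ⋈[g=d] S)) → 2

== RESULT ==
d | w | z
3 | r | q
6 | p | q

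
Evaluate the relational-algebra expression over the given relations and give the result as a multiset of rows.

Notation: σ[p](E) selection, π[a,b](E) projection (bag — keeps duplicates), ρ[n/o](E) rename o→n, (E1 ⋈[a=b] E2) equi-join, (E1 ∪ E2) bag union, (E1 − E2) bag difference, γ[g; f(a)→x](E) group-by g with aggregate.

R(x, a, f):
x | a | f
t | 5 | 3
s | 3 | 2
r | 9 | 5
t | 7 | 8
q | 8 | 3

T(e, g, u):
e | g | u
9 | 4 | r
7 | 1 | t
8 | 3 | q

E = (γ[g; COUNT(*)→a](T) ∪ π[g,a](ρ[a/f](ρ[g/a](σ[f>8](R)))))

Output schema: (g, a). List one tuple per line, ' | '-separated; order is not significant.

Per-node cardinality:
  T → 3
  γ[g; COUNT(*)→a](T) → 3
  R → 5
  σ[f>8](R) → 0
  ρ[g/a](σ[f>8](R)) → 0
  ρ[a/f](ρ[g/a](σ[f>8](R))) → 0
  π[g,a](ρ[a/f](ρ[g/a](σ[f>8](R)))) → 0
  (γ[g; COUNT(*)→a](T) ∪ π[g,a](ρ[a/f](ρ[g/a](σ[f>8](R))))) → 3

== RESULT ==
g | a
1 | 1
3 | 1
4 | 1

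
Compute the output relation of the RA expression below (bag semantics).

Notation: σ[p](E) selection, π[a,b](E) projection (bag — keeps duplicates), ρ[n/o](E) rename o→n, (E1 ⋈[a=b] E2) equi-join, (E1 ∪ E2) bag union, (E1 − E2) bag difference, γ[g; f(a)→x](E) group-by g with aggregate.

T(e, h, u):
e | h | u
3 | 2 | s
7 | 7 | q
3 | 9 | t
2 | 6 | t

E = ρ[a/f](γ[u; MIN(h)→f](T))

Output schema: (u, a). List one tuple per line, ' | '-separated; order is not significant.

Row counts bottom-up:
  T → 4
  γ[u; MIN(h)→f](T) → 3
  ρ[a/f](γ[u; MIN(h)→f](T)) → 3

== RESULT ==
u | a
q | 7
s | 2
t | 6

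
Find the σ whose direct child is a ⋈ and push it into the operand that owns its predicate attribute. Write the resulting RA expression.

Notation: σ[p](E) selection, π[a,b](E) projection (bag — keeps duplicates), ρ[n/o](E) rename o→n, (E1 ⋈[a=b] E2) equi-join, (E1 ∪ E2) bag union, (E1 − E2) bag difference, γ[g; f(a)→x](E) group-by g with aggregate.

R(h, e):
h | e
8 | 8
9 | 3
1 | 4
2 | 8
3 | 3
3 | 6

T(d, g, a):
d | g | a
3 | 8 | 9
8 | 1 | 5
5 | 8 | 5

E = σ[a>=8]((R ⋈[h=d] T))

σ filters on a, owned by the right side.
E' = (R ⋈[h=d] σ[a>=8](T))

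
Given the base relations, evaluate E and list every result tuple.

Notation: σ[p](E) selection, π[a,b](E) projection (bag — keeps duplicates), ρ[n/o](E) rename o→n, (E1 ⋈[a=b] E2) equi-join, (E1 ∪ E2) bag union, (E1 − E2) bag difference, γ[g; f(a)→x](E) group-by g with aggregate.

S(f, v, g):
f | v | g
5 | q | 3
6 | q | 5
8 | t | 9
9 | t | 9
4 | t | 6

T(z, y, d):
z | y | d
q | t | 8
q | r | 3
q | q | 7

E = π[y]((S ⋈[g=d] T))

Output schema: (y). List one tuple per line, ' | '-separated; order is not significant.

Subexpression sizes:
  S → 5
  T → 3
  (S ⋈[g=d] T) → 1
  π[y]((S ⋈[g=d] T)) → 1

== RESULT ==
y
r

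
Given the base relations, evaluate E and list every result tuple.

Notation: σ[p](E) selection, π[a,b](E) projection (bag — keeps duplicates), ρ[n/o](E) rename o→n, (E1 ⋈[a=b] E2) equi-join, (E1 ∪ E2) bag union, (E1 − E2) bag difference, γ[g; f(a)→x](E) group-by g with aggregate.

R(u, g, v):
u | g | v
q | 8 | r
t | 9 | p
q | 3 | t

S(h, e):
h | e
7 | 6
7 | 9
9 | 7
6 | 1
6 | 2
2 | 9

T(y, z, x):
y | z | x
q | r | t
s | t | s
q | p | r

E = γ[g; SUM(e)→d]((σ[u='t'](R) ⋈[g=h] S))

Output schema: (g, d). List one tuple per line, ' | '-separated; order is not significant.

Stepwise |·|:
  R → 3
  σ[u='t'](R) → 1
  S → 6
  (σ[u='t'](R) ⋈[g=h] S) → 1
  γ[g; SUM(e)→d]((σ[u='t'](R) ⋈[g=h] S)) → 1

== RESULT ==
g | d
9 | 7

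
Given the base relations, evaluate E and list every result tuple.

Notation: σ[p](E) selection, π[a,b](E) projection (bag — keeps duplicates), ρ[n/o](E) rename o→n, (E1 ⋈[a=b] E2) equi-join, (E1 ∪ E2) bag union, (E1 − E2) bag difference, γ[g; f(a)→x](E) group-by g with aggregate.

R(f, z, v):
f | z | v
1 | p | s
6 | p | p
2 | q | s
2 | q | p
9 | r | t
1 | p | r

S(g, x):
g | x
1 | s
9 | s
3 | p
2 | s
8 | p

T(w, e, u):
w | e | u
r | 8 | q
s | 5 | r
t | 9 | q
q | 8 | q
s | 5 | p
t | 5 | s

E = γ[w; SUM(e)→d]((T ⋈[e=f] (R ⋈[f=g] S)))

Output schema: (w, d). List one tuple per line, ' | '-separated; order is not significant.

Stepwise |·|:
  T → 6
  R → 6
  S → 5
  (R ⋈[f=g] S) → 5
  (T ⋈[e=f] (R ⋈[f=g] S)) → 1
  γ[w; SUM(e)→d]((T ⋈[e=f] (R ⋈[f=g] S))) → 1

== RESULT ==
w | d
t | 9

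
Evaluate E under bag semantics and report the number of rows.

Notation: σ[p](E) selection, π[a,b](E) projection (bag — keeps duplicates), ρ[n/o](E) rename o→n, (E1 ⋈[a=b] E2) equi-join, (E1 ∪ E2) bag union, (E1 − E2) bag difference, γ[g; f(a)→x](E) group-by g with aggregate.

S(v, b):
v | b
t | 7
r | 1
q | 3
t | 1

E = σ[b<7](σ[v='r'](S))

Stepwise |·|:
  S → 4
  σ[v='r'](S) → 1
  σ[b<7](σ[v='r'](S)) → 1

|E| = 1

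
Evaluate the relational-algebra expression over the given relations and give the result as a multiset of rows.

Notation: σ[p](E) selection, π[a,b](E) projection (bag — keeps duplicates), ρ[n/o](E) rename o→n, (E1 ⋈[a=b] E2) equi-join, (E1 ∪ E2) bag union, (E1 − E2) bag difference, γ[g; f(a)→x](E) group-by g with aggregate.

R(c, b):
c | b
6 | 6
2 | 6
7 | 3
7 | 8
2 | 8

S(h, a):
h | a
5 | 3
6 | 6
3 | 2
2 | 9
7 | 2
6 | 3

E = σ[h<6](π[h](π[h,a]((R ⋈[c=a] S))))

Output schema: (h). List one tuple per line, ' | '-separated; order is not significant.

Row counts bottom-up:
  R → 5
  S → 6
  (R ⋈[c=a] S) → 5
  π[h,a]((R ⋈[c=a] S)) → 5
  π[h](π[h,a]((R ⋈[c=a] S))) → 5
  σ[h<6](π[h](π[h,a]((R ⋈[c=a] S)))) → 2

== RESULT ==
h
3
3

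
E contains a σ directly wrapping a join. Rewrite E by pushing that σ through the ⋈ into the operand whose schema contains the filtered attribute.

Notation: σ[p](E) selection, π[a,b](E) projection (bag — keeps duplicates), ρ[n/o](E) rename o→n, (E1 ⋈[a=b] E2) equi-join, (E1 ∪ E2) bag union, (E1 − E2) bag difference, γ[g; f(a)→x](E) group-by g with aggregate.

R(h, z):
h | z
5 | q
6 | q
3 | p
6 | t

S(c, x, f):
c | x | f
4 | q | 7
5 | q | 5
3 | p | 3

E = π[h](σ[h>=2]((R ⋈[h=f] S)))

σ filters on h, owned by the left side.
E' = π[h]((σ[h>=2](R) ⋈[h=f] S))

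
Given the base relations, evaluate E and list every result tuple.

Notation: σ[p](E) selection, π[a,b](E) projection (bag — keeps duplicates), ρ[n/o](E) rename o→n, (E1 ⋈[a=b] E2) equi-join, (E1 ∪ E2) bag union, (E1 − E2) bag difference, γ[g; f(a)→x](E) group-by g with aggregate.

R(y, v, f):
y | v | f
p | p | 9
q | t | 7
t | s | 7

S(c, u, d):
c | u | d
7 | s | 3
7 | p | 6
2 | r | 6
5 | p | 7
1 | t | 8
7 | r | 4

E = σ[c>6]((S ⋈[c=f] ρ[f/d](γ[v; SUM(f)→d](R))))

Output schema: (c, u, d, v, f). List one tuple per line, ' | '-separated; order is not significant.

Per-node cardinality:
  S → 6
  R → 3
  γ[v; SUM(f)→d](R) → 3
  ρ[f/d](γ[v; SUM(f)→d](R)) → 3
  (S ⋈[c=f] ρ[f/d](γ[v; SUM(f)→d](R))) → 6
  σ[c>6]((S ⋈[c=f] ρ[f/d](γ[v; SUM(f)→d](R)))) → 6

== RESULT ==
c | u | d | v | f
7 | p | 6 | s | 7
7 | p | 6 | t | 7
7 | r | 4 | s | 7
7 | r | 4 | t | 7
7 | s | 3 | s | 7
7 | s | 3 | t | 7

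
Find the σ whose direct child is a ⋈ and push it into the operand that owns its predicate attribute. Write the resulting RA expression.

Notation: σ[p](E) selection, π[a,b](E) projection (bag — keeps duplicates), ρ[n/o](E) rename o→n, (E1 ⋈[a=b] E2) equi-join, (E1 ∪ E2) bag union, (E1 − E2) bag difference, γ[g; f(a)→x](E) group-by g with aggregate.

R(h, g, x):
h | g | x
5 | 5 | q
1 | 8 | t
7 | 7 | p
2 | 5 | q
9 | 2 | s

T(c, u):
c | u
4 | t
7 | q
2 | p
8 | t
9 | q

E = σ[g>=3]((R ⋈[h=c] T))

σ filters on g, owned by the left side.
E' = (σ[g>=3](R) ⋈[h=c] T)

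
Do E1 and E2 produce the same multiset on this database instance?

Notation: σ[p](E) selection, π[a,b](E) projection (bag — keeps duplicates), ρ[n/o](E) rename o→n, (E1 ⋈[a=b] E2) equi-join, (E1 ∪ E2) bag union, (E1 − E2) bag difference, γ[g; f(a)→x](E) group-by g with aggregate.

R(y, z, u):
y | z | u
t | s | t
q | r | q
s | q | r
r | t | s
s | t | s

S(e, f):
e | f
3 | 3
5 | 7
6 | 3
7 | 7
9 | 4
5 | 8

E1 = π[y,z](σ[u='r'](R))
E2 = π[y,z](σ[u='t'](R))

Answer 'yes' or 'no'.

E1 per-node cardinality:
  R → 5
  σ[u='r'](R) → 1
  π[y,z](σ[u='r'](R)) → 1
E2 per-node cardinality:
  R → 5
  σ[u='t'](R) → 1
  π[y,z](σ[u='t'](R)) → 1

E1 result:
y | z
s | q
E2 result:
y | z
t | s
Witness: ('t', 's') appears 0× in E1 but 1× in E2.

no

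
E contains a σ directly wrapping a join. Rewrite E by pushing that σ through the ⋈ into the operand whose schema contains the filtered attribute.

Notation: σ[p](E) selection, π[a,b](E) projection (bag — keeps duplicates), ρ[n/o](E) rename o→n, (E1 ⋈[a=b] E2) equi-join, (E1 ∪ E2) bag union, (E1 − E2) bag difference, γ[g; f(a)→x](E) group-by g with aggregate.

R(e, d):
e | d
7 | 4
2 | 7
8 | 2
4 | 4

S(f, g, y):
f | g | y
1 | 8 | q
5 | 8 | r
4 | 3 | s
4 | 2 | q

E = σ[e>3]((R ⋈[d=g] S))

σ filters on e, owned by the left side.
E' = (σ[e>3](R) ⋈[d=g] S)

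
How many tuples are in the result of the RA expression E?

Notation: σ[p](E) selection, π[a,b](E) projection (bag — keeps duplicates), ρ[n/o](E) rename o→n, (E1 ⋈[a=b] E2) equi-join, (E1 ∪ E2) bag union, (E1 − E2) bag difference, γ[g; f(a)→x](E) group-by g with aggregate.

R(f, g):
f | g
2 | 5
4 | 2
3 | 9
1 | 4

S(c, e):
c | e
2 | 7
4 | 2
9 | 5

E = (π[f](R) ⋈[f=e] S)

Subexpression sizes:
  R → 4
  π[f](R) → 4
  S → 3
  (π[f](R) ⋈[f=e] S) → 1

|E| = 1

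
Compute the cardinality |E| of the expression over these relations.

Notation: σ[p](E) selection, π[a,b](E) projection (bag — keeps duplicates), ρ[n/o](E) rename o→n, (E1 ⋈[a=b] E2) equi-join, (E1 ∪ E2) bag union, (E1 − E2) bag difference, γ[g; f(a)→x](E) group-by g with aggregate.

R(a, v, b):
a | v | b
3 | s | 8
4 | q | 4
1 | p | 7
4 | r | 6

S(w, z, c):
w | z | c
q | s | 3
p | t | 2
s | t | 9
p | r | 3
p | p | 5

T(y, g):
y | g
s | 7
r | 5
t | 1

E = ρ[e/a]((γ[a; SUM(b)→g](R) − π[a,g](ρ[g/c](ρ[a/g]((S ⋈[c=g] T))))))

Stepwise |·|:
  R → 4
  γ[a; SUM(b)→g](R) → 3
  S → 5
  T → 3
  (S ⋈[c=g] T) → 1
  ρ[a/g]((S ⋈[c=g] T)) → 1
  ρ[g/c](ρ[a/g]((S ⋈[c=g] T))) → 1
  π[a,g](ρ[g/c](ρ[a/g]((S ⋈[c=g] T)))) → 1
  (γ[a; SUM(b)→g](R) − π[a,g](ρ[g/c](ρ[a/g]((S ⋈[c=g] T))))) → 3
  ρ[e/a]((γ[a; SUM(b)→g](R) − π[a,g](ρ[g/c](ρ[a/g]((S ⋈[c=g] T)))))) → 3

|E| = 3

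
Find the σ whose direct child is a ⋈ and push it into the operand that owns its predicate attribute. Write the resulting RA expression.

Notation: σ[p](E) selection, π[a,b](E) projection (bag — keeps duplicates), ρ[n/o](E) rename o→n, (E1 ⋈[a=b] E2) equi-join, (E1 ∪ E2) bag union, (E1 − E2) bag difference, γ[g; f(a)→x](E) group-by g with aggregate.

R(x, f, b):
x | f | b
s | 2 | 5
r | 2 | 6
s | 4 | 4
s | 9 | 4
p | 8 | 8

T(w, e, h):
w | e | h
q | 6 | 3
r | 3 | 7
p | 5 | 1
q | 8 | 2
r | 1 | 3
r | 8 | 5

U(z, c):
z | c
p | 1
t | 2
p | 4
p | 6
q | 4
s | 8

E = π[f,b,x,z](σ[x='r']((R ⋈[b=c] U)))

σ filters on x, owned by the left side.
E' = π[f,b,x,z]((σ[x='r'](R) ⋈[b=c] U))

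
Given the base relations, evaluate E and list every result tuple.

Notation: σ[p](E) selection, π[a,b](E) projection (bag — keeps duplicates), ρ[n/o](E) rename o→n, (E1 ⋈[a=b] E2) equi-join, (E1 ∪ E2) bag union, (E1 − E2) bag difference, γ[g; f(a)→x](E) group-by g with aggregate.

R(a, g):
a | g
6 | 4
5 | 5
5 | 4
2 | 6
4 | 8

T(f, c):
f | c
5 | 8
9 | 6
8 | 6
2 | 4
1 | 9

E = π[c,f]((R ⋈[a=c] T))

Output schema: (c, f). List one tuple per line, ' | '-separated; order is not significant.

Stepwise |·|:
  R → 5
  T → 5
  (R ⋈[a=c] T) → 3
  π[c,f]((R ⋈[a=c] T)) → 3

== RESULT ==
c | f
4 | 2
6 | 8
6 | 9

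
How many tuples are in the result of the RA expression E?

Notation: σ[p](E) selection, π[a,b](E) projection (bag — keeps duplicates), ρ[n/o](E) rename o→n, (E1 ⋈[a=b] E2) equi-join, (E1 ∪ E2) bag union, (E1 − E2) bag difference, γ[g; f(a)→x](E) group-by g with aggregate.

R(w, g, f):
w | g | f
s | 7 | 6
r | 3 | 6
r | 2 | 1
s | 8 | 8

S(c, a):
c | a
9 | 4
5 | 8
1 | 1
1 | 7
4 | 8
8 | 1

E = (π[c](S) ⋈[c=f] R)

Row counts bottom-up:
  S → 6
  π[c](S) → 6
  R → 4
  (π[c](S) ⋈[c=f] R) → 3

|E| = 3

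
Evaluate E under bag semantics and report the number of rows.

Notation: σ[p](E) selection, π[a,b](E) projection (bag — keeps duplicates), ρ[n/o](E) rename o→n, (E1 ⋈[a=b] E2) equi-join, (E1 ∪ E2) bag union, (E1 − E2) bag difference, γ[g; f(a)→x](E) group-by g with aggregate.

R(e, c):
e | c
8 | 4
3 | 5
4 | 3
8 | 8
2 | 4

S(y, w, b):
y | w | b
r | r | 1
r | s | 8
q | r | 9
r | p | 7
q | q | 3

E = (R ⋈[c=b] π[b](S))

Per-node cardinality:
  R → 5
  S → 5
  π[b](S) → 5
  (R ⋈[c=b] π[b](S)) → 2

|E| = 2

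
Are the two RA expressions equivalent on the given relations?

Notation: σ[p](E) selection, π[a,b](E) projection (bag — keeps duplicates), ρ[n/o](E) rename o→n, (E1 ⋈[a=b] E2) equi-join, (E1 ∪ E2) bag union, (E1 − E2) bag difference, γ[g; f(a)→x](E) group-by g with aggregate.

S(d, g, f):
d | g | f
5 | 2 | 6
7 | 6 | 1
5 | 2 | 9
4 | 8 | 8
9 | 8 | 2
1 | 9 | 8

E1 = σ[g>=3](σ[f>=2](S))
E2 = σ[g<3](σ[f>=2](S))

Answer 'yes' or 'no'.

E1 per-node cardinality:
  S → 6
  σ[f>=2](S) → 5
  σ[g>=3](σ[f>=2](S)) → 3
E2 per-node cardinality:
  S → 6
  σ[f>=2](S) → 5
  σ[g<3](σ[f>=2](S)) → 2

E1 result:
d | g | f
1 | 9 | 8
4 | 8 | 8
9 | 8 | 2
E2 result:
d | g | f
5 | 2 | 6
5 | 2 | 9
Witness: (5, 2, 6) appears 0× in E1 but 1× in E2.

no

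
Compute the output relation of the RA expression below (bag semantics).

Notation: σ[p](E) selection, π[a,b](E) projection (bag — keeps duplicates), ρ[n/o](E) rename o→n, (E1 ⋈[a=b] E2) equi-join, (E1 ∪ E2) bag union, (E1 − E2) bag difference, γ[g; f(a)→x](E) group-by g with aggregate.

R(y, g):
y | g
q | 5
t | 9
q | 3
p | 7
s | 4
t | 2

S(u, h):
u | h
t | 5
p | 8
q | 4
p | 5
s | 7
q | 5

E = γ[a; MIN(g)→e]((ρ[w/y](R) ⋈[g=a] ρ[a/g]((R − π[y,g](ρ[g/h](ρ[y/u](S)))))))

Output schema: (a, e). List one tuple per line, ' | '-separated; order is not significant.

Stepwise |·|:
  R → 6
  ρ[w/y](R) → 6
  R → 6
  S → 6
  ρ[y/u](S) → 6
  ρ[g/h](ρ[y/u](S)) → 6
  π[y,g](ρ[g/h](ρ[y/u](S))) → 6
  (R − π[y,g](ρ[g/h](ρ[y/u](S)))) → 5
  ρ[a/g]((R − π[y,g](ρ[g/h](ρ[y/u](S))))) → 5
  (ρ[w/y](R) ⋈[g=a] ρ[a/g]((R − π[y,g](ρ[g/h](ρ[y/u](S)))))) → 5
  γ[a; MIN(g)→e]((ρ[w/y](R) ⋈[g=a] ρ[a/g]((R − π[y,g](ρ[g/h](ρ[y/u](S))))))) → 5

== RESULT ==
a | e
2 | 2
3 | 3
4 | 4
7 | 7
9 | 9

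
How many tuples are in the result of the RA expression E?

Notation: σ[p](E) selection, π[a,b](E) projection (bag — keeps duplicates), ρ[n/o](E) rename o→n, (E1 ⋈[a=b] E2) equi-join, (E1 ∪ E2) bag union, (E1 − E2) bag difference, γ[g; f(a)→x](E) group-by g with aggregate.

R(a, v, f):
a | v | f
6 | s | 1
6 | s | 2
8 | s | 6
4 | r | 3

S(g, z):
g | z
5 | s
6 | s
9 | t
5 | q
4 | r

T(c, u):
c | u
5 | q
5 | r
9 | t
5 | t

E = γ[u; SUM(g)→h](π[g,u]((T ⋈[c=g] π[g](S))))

Subexpression sizes:
  T → 4
  S → 5
  π[g](S) → 5
  (T ⋈[c=g] π[g](S)) → 7
  π[g,u]((T ⋈[c=g] π[g](S))) → 7
  γ[u; SUM(g)→h](π[g,u]((T ⋈[c=g] π[g](S)))) → 3

|E| = 3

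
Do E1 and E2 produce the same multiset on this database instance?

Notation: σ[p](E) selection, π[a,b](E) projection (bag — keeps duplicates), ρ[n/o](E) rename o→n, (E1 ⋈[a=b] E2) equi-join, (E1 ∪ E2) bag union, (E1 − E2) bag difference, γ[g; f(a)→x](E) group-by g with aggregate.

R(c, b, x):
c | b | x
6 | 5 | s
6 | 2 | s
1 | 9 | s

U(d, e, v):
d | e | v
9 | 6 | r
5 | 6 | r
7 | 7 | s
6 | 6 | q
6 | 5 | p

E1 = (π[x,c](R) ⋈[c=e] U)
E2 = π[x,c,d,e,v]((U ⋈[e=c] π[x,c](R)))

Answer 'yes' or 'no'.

E1 subexpression sizes:
  R → 3
  π[x,c](R) → 3
  U → 5
  (π[x,c](R) ⋈[c=e] U) → 6
E2 subexpression sizes:
  U → 5
  R → 3
  π[x,c](R) → 3
  (U ⋈[e=c] π[x,c](R)) → 6
  π[x,c,d,e,v]((U ⋈[e=c] π[x,c](R))) → 6

E1 and E2 produce the same multiset:
x | c | d | e | v
s | 6 | 5 | 6 | r
s | 6 | 5 | 6 | r
s | 6 | 6 | 6 | q
s | 6 | 6 | 6 | q
s | 6 | 9 | 6 | r
s | 6 | 9 | 6 | r

yes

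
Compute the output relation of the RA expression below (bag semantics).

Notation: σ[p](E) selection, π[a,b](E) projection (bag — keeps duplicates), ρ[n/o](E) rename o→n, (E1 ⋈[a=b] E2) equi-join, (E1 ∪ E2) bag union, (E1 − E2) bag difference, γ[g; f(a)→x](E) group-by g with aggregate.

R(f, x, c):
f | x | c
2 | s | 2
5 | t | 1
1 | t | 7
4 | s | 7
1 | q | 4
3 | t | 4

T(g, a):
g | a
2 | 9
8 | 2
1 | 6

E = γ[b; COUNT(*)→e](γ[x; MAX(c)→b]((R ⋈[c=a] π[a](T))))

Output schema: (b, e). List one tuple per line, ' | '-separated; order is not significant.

Row counts bottom-up:
  R → 6
  T → 3
  π[a](T) → 3
  (R ⋈[c=a] π[a](T)) → 1
  γ[x; MAX(c)→b]((R ⋈[c=a] π[a](T))) → 1
  γ[b; COUNT(*)→e](γ[x; MAX(c)→b]((R ⋈[c=a] π[a](T)))) → 1

== RESULT ==
b | e
2 | 1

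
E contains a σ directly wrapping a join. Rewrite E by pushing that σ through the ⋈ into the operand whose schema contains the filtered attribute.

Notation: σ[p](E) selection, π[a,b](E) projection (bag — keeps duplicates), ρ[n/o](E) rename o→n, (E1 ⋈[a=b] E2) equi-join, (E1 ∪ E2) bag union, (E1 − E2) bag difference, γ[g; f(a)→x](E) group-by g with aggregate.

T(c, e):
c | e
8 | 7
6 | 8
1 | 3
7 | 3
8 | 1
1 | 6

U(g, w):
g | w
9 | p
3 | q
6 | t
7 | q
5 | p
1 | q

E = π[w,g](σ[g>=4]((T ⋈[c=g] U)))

σ filters on g, owned by the right side.
E' = π[w,g]((T ⋈[c=g] σ[g>=4](U)))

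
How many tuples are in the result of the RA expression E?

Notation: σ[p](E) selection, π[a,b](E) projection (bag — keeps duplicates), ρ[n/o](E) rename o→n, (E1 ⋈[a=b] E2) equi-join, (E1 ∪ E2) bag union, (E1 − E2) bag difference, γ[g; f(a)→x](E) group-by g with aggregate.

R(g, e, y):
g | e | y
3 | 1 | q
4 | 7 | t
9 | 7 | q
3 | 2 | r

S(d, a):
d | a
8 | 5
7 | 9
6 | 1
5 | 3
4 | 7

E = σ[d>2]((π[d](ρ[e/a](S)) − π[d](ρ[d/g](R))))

Subexpression sizes:
  S → 5
  ρ[e/a](S) → 5
  π[d](ρ[e/a](S)) → 5
  R → 4
  ρ[d/g](R) → 4
  π[d](ρ[d/g](R)) → 4
  (π[d](ρ[e/a](S)) − π[d](ρ[d/g](R))) → 4
  σ[d>2]((π[d](ρ[e/a](S)) − π[d](ρ[d/g](R)))) → 4

|E| = 4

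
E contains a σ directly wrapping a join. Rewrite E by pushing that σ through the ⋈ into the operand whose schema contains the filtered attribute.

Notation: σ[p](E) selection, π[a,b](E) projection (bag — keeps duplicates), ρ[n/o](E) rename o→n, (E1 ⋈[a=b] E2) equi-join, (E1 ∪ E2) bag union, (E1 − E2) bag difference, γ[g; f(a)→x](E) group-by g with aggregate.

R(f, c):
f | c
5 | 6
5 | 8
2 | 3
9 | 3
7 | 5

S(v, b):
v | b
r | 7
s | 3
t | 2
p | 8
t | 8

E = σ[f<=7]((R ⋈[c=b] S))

σ filters on f, owned by the left side.
E' = (σ[f<=7](R) ⋈[c=b] S)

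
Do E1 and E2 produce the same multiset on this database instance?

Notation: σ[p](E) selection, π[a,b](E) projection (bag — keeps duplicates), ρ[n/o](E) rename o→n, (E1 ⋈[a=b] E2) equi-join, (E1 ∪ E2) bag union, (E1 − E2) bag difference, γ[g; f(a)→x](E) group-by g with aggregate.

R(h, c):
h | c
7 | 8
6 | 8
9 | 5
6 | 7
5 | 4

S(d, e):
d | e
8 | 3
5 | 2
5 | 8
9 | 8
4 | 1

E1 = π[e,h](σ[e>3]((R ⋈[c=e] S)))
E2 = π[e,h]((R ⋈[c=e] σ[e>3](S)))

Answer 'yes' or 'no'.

E1 row counts bottom-up:
  R → 5
  S → 5
  (R ⋈[c=e] S) → 4
  σ[e>3]((R ⋈[c=e] S)) → 4
  π[e,h](σ[e>3]((R ⋈[c=e] S))) → 4
E2 row counts bottom-up:
  R → 5
  S → 5
  σ[e>3](S) → 2
  (R ⋈[c=e] σ[e>3](S)) → 4
  π[e,h]((R ⋈[c=e] σ[e>3](S))) → 4

E1 and E2 produce the same multiset:
e | h
8 | 6
8 | 6
8 | 7
8 | 7

yes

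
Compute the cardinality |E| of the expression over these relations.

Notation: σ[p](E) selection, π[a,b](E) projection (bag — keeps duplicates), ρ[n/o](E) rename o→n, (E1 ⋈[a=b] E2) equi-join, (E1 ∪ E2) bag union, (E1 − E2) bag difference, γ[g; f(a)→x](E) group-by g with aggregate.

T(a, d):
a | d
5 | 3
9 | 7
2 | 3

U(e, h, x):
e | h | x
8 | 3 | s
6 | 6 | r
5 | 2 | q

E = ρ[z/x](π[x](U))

Subexpression sizes:
  U → 3
  π[x](U) → 3
  ρ[z/x](π[x](U)) → 3

|E| = 3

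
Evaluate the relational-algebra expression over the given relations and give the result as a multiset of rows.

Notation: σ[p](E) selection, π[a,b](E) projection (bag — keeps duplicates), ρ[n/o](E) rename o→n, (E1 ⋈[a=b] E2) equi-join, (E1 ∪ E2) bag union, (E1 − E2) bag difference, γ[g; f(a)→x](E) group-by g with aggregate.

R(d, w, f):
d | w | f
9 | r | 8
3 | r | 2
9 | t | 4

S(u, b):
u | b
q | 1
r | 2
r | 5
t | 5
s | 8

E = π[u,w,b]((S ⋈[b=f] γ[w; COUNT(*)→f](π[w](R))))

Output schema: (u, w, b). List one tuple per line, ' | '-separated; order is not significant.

Row counts bottom-up:
  S → 5
  R → 3
  π[w](R) → 3
  γ[w; COUNT(*)→f](π[w](R)) → 2
  (S ⋈[b=f] γ[w; COUNT(*)→f](π[w](R))) → 2
  π[u,w,b]((S ⋈[b=f] γ[w; COUNT(*)→f](π[w](R)))) → 2

== RESULT ==
u | w | b
q | t | 1
r | r | 2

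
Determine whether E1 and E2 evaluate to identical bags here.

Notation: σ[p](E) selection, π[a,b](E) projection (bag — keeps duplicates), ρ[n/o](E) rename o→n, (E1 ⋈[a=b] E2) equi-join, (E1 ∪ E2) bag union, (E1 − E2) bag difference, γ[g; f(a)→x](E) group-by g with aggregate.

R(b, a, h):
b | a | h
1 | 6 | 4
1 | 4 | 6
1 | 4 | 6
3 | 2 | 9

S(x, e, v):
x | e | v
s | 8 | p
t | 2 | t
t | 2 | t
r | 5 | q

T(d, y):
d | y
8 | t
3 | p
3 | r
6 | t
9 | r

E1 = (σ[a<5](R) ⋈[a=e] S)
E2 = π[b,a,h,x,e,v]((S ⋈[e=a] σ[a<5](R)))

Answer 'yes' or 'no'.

E1 row counts bottom-up:
  R → 4
  σ[a<5](R) → 3
  S → 4
  (σ[a<5](R) ⋈[a=e] S) → 2
E2 row counts bottom-up:
  S → 4
  R → 4
  σ[a<5](R) → 3
  (S ⋈[e=a] σ[a<5](R)) → 2
  π[b,a,h,x,e,v]((S ⋈[e=a] σ[a<5](R))) → 2

E1 and E2 produce the same multiset:
b | a | h | x | e | v
3 | 2 | 9 | t | 2 | t
3 | 2 | 9 | t | 2 | t

yes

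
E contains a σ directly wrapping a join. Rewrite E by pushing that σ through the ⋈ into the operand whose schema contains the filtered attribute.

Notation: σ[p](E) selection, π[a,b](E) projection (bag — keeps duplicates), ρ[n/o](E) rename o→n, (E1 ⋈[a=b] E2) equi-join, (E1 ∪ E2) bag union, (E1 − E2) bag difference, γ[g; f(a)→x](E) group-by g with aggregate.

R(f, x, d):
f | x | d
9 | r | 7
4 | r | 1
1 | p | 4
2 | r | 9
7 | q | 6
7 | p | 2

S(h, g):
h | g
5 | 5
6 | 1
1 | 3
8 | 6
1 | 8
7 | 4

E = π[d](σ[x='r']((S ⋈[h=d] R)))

σ filters on x, owned by the right side.
E' = π[d]((S ⋈[h=d] σ[x='r'](R)))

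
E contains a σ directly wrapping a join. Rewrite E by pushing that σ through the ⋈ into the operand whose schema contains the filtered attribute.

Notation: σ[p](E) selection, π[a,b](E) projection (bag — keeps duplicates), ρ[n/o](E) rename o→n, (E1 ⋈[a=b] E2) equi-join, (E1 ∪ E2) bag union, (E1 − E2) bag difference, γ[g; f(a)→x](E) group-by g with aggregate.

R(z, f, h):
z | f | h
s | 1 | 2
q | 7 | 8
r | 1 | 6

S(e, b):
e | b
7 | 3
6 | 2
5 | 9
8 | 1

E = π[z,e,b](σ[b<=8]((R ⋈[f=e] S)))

σ filters on b, owned by the right side.
E' = π[z,e,b]((R ⋈[f=e] σ[b<=8](S)))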